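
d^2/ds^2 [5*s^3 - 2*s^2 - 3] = 30*s - 4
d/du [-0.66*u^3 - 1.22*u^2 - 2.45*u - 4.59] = -1.98*u^2 - 2.44*u - 2.45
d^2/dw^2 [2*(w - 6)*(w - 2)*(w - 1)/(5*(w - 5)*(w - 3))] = 12*(-w^3 + 3*w^2 + 21*w - 71)/(5*(w^6 - 24*w^5 + 237*w^4 - 1232*w^3 + 3555*w^2 - 5400*w + 3375))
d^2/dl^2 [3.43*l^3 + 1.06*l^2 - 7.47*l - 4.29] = 20.58*l + 2.12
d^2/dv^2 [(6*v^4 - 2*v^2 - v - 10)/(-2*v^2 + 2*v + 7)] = 12*(-4*v^6 + 12*v^5 + 30*v^4 - 110*v^3 - 260*v^2 - 13*v + 44)/(8*v^6 - 24*v^5 - 60*v^4 + 160*v^3 + 210*v^2 - 294*v - 343)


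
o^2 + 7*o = o*(o + 7)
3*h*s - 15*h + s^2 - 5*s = (3*h + s)*(s - 5)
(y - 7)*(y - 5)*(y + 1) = y^3 - 11*y^2 + 23*y + 35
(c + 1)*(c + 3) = c^2 + 4*c + 3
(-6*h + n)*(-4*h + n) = 24*h^2 - 10*h*n + n^2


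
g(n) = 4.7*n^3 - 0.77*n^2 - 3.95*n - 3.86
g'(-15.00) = 3191.65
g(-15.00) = -15980.36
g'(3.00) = 118.33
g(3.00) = 104.26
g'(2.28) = 65.84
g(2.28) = 38.84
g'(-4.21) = 252.44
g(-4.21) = -351.58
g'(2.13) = 56.74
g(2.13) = 29.65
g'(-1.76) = 42.44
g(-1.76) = -24.92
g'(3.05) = 122.52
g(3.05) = 110.28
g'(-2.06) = 59.06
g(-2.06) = -40.08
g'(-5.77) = 474.37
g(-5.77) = -909.57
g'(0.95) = 7.31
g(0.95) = -4.28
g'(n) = 14.1*n^2 - 1.54*n - 3.95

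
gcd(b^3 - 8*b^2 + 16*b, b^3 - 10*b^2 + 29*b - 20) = b - 4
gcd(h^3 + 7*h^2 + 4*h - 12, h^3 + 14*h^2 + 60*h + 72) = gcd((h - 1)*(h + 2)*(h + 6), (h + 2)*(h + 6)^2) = h^2 + 8*h + 12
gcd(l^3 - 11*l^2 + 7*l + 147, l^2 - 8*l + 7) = l - 7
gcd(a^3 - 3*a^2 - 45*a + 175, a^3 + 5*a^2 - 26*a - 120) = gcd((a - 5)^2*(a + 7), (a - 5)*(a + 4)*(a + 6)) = a - 5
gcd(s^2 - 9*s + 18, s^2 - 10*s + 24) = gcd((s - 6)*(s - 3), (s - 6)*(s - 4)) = s - 6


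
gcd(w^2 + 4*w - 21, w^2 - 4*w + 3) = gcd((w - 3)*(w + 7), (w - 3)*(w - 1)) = w - 3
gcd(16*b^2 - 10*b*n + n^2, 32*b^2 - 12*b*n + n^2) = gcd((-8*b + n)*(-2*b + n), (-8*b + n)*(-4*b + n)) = 8*b - n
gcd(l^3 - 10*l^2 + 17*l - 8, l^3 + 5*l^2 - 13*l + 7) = l^2 - 2*l + 1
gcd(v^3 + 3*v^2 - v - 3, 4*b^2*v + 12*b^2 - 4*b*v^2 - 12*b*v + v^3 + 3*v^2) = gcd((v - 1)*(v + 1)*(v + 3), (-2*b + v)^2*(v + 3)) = v + 3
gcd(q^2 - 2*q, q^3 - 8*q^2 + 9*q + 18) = 1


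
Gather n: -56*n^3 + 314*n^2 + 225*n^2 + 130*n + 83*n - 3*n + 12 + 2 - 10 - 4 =-56*n^3 + 539*n^2 + 210*n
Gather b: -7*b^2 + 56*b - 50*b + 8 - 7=-7*b^2 + 6*b + 1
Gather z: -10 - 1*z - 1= -z - 11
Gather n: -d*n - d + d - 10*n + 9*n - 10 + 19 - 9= n*(-d - 1)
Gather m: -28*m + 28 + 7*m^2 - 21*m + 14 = 7*m^2 - 49*m + 42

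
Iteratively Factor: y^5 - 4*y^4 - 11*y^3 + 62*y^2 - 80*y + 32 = (y - 1)*(y^4 - 3*y^3 - 14*y^2 + 48*y - 32) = (y - 1)*(y + 4)*(y^3 - 7*y^2 + 14*y - 8) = (y - 1)^2*(y + 4)*(y^2 - 6*y + 8) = (y - 4)*(y - 1)^2*(y + 4)*(y - 2)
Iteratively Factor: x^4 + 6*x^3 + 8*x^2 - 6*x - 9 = (x + 3)*(x^3 + 3*x^2 - x - 3) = (x - 1)*(x + 3)*(x^2 + 4*x + 3) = (x - 1)*(x + 1)*(x + 3)*(x + 3)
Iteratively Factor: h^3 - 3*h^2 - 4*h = (h + 1)*(h^2 - 4*h) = h*(h + 1)*(h - 4)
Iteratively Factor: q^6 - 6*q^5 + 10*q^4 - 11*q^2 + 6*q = (q - 3)*(q^5 - 3*q^4 + q^3 + 3*q^2 - 2*q) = (q - 3)*(q + 1)*(q^4 - 4*q^3 + 5*q^2 - 2*q) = q*(q - 3)*(q + 1)*(q^3 - 4*q^2 + 5*q - 2) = q*(q - 3)*(q - 1)*(q + 1)*(q^2 - 3*q + 2) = q*(q - 3)*(q - 2)*(q - 1)*(q + 1)*(q - 1)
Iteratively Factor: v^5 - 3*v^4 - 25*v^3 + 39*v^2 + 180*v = (v - 5)*(v^4 + 2*v^3 - 15*v^2 - 36*v) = (v - 5)*(v + 3)*(v^3 - v^2 - 12*v) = v*(v - 5)*(v + 3)*(v^2 - v - 12) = v*(v - 5)*(v - 4)*(v + 3)*(v + 3)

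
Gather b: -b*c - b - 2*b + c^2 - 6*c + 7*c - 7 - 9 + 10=b*(-c - 3) + c^2 + c - 6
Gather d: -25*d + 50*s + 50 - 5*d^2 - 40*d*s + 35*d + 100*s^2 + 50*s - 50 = -5*d^2 + d*(10 - 40*s) + 100*s^2 + 100*s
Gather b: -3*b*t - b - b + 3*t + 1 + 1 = b*(-3*t - 2) + 3*t + 2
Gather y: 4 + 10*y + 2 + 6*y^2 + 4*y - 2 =6*y^2 + 14*y + 4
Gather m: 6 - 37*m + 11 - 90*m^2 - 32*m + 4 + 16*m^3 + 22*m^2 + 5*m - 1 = 16*m^3 - 68*m^2 - 64*m + 20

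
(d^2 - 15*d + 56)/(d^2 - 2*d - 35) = (d - 8)/(d + 5)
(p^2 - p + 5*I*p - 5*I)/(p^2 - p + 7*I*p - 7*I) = (p + 5*I)/(p + 7*I)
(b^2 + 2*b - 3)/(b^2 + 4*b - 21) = (b^2 + 2*b - 3)/(b^2 + 4*b - 21)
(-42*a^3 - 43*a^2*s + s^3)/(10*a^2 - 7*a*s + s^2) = (-42*a^3 - 43*a^2*s + s^3)/(10*a^2 - 7*a*s + s^2)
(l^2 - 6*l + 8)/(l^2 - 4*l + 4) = (l - 4)/(l - 2)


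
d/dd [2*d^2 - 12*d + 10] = 4*d - 12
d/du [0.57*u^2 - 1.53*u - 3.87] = 1.14*u - 1.53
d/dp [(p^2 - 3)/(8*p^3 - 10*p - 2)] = (-p*(-4*p^3 + 5*p + 1) - (p^2 - 3)*(12*p^2 - 5)/2)/(-4*p^3 + 5*p + 1)^2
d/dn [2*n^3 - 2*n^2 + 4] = 2*n*(3*n - 2)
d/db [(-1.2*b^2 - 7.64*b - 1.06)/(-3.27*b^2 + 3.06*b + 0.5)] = (-28.6548*b^2 - 8.1324*b - 0.5764)/(10.6929*b^4 - 20.0124*b^3 + 6.0936*b^2 + 3.06*b + 0.25)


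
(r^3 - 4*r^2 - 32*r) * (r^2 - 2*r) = r^5 - 6*r^4 - 24*r^3 + 64*r^2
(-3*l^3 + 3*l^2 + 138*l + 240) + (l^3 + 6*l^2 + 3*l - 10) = -2*l^3 + 9*l^2 + 141*l + 230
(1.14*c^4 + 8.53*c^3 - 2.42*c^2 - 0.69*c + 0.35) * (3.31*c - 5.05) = 3.7734*c^5 + 22.4773*c^4 - 51.0867*c^3 + 9.9371*c^2 + 4.643*c - 1.7675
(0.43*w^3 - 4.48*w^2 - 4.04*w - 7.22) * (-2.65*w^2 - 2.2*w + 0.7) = -1.1395*w^5 + 10.926*w^4 + 20.863*w^3 + 24.885*w^2 + 13.056*w - 5.054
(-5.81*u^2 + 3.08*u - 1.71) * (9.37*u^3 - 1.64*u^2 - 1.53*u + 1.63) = -54.4397*u^5 + 38.388*u^4 - 12.1846*u^3 - 11.3783*u^2 + 7.6367*u - 2.7873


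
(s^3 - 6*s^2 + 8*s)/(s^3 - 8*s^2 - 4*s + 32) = s*(s - 4)/(s^2 - 6*s - 16)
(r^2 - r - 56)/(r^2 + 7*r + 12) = (r^2 - r - 56)/(r^2 + 7*r + 12)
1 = 1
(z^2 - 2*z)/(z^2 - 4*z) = (z - 2)/(z - 4)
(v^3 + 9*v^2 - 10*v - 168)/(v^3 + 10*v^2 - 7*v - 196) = (v + 6)/(v + 7)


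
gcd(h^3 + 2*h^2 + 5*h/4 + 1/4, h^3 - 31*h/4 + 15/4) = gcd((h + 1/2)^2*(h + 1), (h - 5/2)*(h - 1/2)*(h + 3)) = 1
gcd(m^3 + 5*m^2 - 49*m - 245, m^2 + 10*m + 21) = m + 7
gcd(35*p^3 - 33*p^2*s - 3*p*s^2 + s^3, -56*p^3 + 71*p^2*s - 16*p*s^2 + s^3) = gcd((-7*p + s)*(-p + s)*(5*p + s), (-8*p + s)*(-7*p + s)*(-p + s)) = 7*p^2 - 8*p*s + s^2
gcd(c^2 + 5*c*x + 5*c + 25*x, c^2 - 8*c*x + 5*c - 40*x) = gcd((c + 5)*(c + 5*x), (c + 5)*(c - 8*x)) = c + 5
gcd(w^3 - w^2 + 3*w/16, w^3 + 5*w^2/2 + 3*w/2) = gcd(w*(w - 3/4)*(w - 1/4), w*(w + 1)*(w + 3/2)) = w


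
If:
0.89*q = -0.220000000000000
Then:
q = -0.25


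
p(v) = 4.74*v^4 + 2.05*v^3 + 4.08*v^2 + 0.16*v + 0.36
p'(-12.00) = -31975.04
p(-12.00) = 95332.20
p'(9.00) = 14393.59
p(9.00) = 32925.87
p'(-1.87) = -117.58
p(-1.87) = 58.88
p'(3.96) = 1306.32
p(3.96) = 1357.90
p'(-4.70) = -1870.82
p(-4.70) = 2189.87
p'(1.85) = 156.35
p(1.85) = 83.12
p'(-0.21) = -1.46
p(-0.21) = 0.50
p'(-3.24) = -606.59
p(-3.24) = 495.29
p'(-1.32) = -43.50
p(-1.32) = 16.93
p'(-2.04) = -151.86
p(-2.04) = 81.70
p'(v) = 18.96*v^3 + 6.15*v^2 + 8.16*v + 0.16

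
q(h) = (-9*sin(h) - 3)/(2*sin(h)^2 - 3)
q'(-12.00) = 5.55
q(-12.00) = 3.23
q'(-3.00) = -2.90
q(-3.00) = 0.58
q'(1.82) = -10.89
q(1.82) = 10.45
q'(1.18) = 12.24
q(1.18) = 8.77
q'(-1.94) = -7.15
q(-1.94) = -4.28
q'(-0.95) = 6.03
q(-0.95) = -2.58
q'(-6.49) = 2.91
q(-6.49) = 0.40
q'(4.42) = -6.79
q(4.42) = -4.82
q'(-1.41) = 4.74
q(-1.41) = -5.60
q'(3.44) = -2.99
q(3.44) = 0.13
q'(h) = -4*(-9*sin(h) - 3)*sin(h)*cos(h)/(2*sin(h)^2 - 3)^2 - 9*cos(h)/(2*sin(h)^2 - 3) = 3*(6*sin(h)^2 + 4*sin(h) + 9)*cos(h)/(2*sin(h)^2 - 3)^2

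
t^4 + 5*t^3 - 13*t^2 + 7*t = t*(t - 1)^2*(t + 7)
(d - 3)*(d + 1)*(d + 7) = d^3 + 5*d^2 - 17*d - 21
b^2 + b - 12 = (b - 3)*(b + 4)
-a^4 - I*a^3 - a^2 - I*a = a*(a - I)*(-I*a + 1)^2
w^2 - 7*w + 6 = (w - 6)*(w - 1)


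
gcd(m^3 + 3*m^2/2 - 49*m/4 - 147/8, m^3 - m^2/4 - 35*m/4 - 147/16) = m^2 - 2*m - 21/4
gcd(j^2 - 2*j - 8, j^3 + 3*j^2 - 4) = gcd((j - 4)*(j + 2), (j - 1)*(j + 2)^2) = j + 2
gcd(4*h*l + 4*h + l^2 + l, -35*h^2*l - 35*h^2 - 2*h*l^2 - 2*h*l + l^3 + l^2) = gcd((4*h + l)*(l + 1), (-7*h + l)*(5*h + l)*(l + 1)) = l + 1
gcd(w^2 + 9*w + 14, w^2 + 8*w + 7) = w + 7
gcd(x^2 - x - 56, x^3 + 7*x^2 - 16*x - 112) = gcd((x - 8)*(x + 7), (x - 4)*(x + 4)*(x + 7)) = x + 7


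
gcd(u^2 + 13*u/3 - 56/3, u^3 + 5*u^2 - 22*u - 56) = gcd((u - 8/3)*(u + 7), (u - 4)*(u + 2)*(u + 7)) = u + 7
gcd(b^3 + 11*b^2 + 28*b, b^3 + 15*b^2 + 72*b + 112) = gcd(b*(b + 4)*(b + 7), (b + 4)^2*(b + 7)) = b^2 + 11*b + 28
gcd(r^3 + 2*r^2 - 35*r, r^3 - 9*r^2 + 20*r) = r^2 - 5*r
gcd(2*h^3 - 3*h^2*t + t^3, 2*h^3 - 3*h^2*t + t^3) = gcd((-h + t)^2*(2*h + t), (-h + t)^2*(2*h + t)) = 2*h^3 - 3*h^2*t + t^3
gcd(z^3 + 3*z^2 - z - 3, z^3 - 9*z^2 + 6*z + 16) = z + 1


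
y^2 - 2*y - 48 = (y - 8)*(y + 6)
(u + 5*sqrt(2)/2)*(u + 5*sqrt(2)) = u^2 + 15*sqrt(2)*u/2 + 25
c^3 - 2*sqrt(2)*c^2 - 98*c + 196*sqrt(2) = (c - 7*sqrt(2))*(c - 2*sqrt(2))*(c + 7*sqrt(2))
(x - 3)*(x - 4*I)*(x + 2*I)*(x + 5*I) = x^4 - 3*x^3 + 3*I*x^3 + 18*x^2 - 9*I*x^2 - 54*x + 40*I*x - 120*I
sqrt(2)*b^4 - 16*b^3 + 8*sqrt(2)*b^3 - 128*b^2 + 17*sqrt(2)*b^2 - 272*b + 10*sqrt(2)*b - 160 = (b + 2)*(b + 5)*(b - 8*sqrt(2))*(sqrt(2)*b + sqrt(2))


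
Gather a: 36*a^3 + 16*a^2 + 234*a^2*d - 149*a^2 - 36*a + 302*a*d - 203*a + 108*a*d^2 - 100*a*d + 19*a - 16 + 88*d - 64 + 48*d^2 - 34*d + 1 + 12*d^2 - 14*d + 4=36*a^3 + a^2*(234*d - 133) + a*(108*d^2 + 202*d - 220) + 60*d^2 + 40*d - 75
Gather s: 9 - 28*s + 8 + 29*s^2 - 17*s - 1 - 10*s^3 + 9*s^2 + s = -10*s^3 + 38*s^2 - 44*s + 16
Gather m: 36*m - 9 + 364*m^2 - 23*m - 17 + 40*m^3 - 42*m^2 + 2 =40*m^3 + 322*m^2 + 13*m - 24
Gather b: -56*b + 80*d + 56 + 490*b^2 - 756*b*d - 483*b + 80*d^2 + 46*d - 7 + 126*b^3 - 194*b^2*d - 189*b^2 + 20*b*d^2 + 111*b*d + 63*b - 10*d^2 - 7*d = 126*b^3 + b^2*(301 - 194*d) + b*(20*d^2 - 645*d - 476) + 70*d^2 + 119*d + 49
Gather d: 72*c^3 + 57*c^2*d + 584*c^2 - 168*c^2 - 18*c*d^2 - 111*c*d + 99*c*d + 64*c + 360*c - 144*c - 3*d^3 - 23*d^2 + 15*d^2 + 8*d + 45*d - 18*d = 72*c^3 + 416*c^2 + 280*c - 3*d^3 + d^2*(-18*c - 8) + d*(57*c^2 - 12*c + 35)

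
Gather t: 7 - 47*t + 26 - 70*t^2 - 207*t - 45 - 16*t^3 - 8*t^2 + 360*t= -16*t^3 - 78*t^2 + 106*t - 12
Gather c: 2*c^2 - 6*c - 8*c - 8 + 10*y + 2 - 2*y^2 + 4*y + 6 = 2*c^2 - 14*c - 2*y^2 + 14*y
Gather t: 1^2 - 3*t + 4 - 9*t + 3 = 8 - 12*t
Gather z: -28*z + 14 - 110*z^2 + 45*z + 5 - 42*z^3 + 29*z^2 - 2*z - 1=-42*z^3 - 81*z^2 + 15*z + 18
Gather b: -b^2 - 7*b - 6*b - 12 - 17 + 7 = -b^2 - 13*b - 22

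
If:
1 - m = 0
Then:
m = 1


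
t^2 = t^2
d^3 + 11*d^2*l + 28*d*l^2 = d*(d + 4*l)*(d + 7*l)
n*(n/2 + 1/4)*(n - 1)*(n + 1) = n^4/2 + n^3/4 - n^2/2 - n/4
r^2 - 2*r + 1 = (r - 1)^2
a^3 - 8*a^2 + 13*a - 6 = (a - 6)*(a - 1)^2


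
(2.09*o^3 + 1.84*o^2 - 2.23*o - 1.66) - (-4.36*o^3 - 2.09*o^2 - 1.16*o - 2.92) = 6.45*o^3 + 3.93*o^2 - 1.07*o + 1.26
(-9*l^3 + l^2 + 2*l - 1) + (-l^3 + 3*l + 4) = -10*l^3 + l^2 + 5*l + 3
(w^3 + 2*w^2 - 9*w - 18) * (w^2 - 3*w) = w^5 - w^4 - 15*w^3 + 9*w^2 + 54*w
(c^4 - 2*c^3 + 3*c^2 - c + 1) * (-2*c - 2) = -2*c^5 + 2*c^4 - 2*c^3 - 4*c^2 - 2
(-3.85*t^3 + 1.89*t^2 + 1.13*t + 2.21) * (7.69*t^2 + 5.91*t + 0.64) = -29.6065*t^5 - 8.2194*t^4 + 17.3956*t^3 + 24.8828*t^2 + 13.7843*t + 1.4144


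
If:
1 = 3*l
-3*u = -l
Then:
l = 1/3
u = 1/9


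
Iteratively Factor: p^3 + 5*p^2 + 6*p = (p + 2)*(p^2 + 3*p) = p*(p + 2)*(p + 3)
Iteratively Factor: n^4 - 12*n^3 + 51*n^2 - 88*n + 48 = (n - 1)*(n^3 - 11*n^2 + 40*n - 48) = (n - 4)*(n - 1)*(n^2 - 7*n + 12) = (n - 4)^2*(n - 1)*(n - 3)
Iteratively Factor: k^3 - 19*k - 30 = (k + 3)*(k^2 - 3*k - 10) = (k + 2)*(k + 3)*(k - 5)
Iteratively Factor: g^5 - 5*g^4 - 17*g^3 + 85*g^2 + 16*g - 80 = (g - 4)*(g^4 - g^3 - 21*g^2 + g + 20) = (g - 4)*(g + 4)*(g^3 - 5*g^2 - g + 5) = (g - 5)*(g - 4)*(g + 4)*(g^2 - 1) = (g - 5)*(g - 4)*(g - 1)*(g + 4)*(g + 1)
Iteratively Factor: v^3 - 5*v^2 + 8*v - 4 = (v - 1)*(v^2 - 4*v + 4) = (v - 2)*(v - 1)*(v - 2)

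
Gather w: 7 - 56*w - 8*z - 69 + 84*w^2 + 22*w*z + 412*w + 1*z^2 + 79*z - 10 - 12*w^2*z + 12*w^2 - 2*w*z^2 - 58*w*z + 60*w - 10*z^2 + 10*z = w^2*(96 - 12*z) + w*(-2*z^2 - 36*z + 416) - 9*z^2 + 81*z - 72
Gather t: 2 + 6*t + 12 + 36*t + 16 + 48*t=90*t + 30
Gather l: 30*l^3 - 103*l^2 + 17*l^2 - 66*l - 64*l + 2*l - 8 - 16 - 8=30*l^3 - 86*l^2 - 128*l - 32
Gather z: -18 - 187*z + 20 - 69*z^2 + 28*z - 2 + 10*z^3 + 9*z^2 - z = 10*z^3 - 60*z^2 - 160*z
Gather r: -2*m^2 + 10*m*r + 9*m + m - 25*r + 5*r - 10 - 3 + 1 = -2*m^2 + 10*m + r*(10*m - 20) - 12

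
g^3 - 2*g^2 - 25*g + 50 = (g - 5)*(g - 2)*(g + 5)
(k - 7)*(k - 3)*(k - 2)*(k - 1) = k^4 - 13*k^3 + 53*k^2 - 83*k + 42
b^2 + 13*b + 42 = (b + 6)*(b + 7)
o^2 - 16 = (o - 4)*(o + 4)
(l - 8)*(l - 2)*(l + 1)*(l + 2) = l^4 - 7*l^3 - 12*l^2 + 28*l + 32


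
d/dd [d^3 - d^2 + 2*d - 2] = 3*d^2 - 2*d + 2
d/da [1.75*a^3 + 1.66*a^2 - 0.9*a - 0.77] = 5.25*a^2 + 3.32*a - 0.9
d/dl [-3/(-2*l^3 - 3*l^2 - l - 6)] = 3*(-6*l^2 - 6*l - 1)/(2*l^3 + 3*l^2 + l + 6)^2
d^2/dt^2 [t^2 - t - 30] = 2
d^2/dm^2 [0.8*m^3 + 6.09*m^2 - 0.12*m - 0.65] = 4.8*m + 12.18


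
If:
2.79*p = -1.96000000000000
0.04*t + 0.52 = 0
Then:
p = -0.70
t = -13.00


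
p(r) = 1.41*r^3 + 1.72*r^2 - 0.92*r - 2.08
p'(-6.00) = 130.72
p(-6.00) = -239.20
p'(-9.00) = 310.75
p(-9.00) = -882.37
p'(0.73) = 3.85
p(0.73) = -1.29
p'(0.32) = 0.61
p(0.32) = -2.15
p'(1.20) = 9.30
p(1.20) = 1.73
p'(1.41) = 12.34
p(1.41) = 3.99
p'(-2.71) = 20.82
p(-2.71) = -15.02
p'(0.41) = 1.20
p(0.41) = -2.07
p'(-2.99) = 26.61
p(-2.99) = -21.64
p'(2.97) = 46.61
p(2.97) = 47.30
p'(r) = 4.23*r^2 + 3.44*r - 0.92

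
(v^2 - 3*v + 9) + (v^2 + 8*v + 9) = 2*v^2 + 5*v + 18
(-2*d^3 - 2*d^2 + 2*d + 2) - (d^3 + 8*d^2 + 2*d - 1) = -3*d^3 - 10*d^2 + 3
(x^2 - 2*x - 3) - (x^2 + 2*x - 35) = 32 - 4*x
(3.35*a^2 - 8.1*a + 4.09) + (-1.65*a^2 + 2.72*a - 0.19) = 1.7*a^2 - 5.38*a + 3.9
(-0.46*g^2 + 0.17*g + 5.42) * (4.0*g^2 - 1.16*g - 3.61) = -1.84*g^4 + 1.2136*g^3 + 23.1434*g^2 - 6.9009*g - 19.5662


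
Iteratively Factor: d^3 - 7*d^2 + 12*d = (d - 3)*(d^2 - 4*d) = (d - 4)*(d - 3)*(d)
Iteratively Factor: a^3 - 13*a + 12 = (a - 1)*(a^2 + a - 12) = (a - 3)*(a - 1)*(a + 4)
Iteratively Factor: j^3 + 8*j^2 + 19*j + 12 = (j + 3)*(j^2 + 5*j + 4) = (j + 3)*(j + 4)*(j + 1)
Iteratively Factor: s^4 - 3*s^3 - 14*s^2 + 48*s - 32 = (s - 1)*(s^3 - 2*s^2 - 16*s + 32) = (s - 4)*(s - 1)*(s^2 + 2*s - 8) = (s - 4)*(s - 1)*(s + 4)*(s - 2)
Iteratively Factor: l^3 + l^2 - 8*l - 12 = (l - 3)*(l^2 + 4*l + 4) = (l - 3)*(l + 2)*(l + 2)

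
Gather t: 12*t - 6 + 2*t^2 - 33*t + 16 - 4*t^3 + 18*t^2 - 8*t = -4*t^3 + 20*t^2 - 29*t + 10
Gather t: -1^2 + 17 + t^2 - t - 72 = t^2 - t - 56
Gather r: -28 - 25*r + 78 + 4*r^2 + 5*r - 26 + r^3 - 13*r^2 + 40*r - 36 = r^3 - 9*r^2 + 20*r - 12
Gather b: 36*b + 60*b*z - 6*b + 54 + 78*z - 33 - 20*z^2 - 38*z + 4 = b*(60*z + 30) - 20*z^2 + 40*z + 25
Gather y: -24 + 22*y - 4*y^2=-4*y^2 + 22*y - 24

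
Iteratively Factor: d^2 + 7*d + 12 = (d + 4)*(d + 3)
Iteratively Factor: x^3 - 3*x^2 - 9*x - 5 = (x - 5)*(x^2 + 2*x + 1) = (x - 5)*(x + 1)*(x + 1)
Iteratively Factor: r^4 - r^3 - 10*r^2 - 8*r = (r)*(r^3 - r^2 - 10*r - 8) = r*(r - 4)*(r^2 + 3*r + 2) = r*(r - 4)*(r + 2)*(r + 1)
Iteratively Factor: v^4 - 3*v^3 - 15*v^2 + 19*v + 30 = (v - 2)*(v^3 - v^2 - 17*v - 15) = (v - 2)*(v + 3)*(v^2 - 4*v - 5) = (v - 2)*(v + 1)*(v + 3)*(v - 5)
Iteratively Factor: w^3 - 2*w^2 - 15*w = (w + 3)*(w^2 - 5*w) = (w - 5)*(w + 3)*(w)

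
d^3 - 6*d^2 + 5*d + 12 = (d - 4)*(d - 3)*(d + 1)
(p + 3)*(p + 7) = p^2 + 10*p + 21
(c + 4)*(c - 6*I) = c^2 + 4*c - 6*I*c - 24*I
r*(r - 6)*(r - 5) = r^3 - 11*r^2 + 30*r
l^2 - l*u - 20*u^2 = (l - 5*u)*(l + 4*u)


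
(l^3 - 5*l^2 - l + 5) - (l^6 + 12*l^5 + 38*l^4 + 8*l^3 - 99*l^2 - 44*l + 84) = -l^6 - 12*l^5 - 38*l^4 - 7*l^3 + 94*l^2 + 43*l - 79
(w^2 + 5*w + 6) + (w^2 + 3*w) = 2*w^2 + 8*w + 6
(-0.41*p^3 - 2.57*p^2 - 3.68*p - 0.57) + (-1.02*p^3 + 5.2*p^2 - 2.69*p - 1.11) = -1.43*p^3 + 2.63*p^2 - 6.37*p - 1.68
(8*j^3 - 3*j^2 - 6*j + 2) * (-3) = -24*j^3 + 9*j^2 + 18*j - 6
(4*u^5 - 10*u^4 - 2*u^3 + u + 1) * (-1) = -4*u^5 + 10*u^4 + 2*u^3 - u - 1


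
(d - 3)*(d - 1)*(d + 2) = d^3 - 2*d^2 - 5*d + 6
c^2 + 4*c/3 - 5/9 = (c - 1/3)*(c + 5/3)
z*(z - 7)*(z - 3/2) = z^3 - 17*z^2/2 + 21*z/2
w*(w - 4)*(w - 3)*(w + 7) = w^4 - 37*w^2 + 84*w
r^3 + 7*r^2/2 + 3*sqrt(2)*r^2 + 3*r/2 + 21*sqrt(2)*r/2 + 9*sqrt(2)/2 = (r + 1/2)*(r + 3)*(r + 3*sqrt(2))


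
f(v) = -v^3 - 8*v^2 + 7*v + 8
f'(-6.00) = -5.00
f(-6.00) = -106.00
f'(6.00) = -197.00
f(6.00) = -454.00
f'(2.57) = -53.93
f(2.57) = -43.82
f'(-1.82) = 26.18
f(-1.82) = -25.21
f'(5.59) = -176.18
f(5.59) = -377.53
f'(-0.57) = 15.15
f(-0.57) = 1.60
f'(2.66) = -56.79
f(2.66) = -48.81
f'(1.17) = -15.83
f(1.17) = 3.64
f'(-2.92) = 28.14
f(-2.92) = -55.75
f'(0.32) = 1.57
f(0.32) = 9.39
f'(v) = -3*v^2 - 16*v + 7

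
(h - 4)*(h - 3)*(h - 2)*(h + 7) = h^4 - 2*h^3 - 37*h^2 + 158*h - 168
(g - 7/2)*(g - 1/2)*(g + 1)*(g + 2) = g^4 - g^3 - 33*g^2/4 - 11*g/4 + 7/2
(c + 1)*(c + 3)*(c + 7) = c^3 + 11*c^2 + 31*c + 21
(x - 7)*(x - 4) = x^2 - 11*x + 28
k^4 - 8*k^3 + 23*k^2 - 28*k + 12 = (k - 3)*(k - 2)^2*(k - 1)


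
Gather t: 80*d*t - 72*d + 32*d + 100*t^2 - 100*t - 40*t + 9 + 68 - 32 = -40*d + 100*t^2 + t*(80*d - 140) + 45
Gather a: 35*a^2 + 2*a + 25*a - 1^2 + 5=35*a^2 + 27*a + 4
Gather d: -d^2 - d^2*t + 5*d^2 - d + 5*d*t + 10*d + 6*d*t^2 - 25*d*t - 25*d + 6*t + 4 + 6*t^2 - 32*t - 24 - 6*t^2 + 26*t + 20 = d^2*(4 - t) + d*(6*t^2 - 20*t - 16)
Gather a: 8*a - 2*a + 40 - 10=6*a + 30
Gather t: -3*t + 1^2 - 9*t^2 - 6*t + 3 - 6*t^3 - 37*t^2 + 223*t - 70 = -6*t^3 - 46*t^2 + 214*t - 66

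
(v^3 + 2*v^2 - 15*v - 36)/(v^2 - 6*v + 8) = (v^2 + 6*v + 9)/(v - 2)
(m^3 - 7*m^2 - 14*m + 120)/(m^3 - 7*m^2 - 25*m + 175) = (m^2 - 2*m - 24)/(m^2 - 2*m - 35)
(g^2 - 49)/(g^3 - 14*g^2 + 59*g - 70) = (g + 7)/(g^2 - 7*g + 10)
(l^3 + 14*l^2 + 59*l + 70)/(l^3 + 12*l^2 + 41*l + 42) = (l + 5)/(l + 3)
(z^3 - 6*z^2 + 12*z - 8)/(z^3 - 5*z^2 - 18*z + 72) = (z^3 - 6*z^2 + 12*z - 8)/(z^3 - 5*z^2 - 18*z + 72)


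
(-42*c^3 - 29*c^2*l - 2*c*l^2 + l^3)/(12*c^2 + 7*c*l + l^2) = (-14*c^2 - 5*c*l + l^2)/(4*c + l)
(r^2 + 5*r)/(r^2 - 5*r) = (r + 5)/(r - 5)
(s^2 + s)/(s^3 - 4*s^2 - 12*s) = (s + 1)/(s^2 - 4*s - 12)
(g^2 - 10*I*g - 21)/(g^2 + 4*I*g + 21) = (g - 7*I)/(g + 7*I)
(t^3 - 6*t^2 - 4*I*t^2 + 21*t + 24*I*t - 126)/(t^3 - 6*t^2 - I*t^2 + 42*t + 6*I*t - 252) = (t + 3*I)/(t + 6*I)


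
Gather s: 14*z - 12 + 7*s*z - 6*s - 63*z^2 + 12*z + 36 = s*(7*z - 6) - 63*z^2 + 26*z + 24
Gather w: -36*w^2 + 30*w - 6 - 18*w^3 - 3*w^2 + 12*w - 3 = -18*w^3 - 39*w^2 + 42*w - 9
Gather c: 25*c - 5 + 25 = 25*c + 20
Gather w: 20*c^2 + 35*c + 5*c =20*c^2 + 40*c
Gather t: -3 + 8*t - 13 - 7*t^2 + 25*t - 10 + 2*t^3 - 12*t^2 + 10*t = 2*t^3 - 19*t^2 + 43*t - 26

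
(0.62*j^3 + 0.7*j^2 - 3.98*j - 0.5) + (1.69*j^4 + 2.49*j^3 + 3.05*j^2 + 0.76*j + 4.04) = 1.69*j^4 + 3.11*j^3 + 3.75*j^2 - 3.22*j + 3.54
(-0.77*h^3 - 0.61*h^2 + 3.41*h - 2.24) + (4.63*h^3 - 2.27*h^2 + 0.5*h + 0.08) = 3.86*h^3 - 2.88*h^2 + 3.91*h - 2.16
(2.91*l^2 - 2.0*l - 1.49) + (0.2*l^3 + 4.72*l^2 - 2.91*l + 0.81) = 0.2*l^3 + 7.63*l^2 - 4.91*l - 0.68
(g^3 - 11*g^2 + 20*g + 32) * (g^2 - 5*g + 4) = g^5 - 16*g^4 + 79*g^3 - 112*g^2 - 80*g + 128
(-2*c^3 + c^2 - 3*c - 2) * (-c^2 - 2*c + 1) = 2*c^5 + 3*c^4 - c^3 + 9*c^2 + c - 2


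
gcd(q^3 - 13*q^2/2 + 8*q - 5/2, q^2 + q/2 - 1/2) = q - 1/2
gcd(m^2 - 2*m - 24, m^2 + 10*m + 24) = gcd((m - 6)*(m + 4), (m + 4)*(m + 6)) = m + 4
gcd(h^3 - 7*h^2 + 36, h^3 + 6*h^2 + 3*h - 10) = h + 2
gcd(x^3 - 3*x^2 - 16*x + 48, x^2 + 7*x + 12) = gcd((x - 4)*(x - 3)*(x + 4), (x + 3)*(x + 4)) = x + 4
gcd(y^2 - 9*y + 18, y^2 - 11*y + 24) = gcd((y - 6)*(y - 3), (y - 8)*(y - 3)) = y - 3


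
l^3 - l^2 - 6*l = l*(l - 3)*(l + 2)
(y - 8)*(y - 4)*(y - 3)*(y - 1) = y^4 - 16*y^3 + 83*y^2 - 164*y + 96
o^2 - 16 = (o - 4)*(o + 4)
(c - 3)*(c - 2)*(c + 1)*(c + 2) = c^4 - 2*c^3 - 7*c^2 + 8*c + 12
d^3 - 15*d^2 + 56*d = d*(d - 8)*(d - 7)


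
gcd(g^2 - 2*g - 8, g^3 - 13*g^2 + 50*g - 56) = g - 4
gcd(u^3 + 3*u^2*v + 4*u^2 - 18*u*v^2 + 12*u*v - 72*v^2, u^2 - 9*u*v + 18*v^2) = u - 3*v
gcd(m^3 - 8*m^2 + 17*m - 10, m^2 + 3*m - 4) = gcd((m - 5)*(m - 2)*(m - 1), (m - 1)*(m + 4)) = m - 1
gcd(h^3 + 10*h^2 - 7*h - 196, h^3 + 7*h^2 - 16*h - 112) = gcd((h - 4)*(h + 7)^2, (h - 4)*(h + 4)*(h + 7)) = h^2 + 3*h - 28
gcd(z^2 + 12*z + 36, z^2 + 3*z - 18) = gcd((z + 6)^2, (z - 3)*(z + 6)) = z + 6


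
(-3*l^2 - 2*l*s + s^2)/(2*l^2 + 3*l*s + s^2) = (-3*l + s)/(2*l + s)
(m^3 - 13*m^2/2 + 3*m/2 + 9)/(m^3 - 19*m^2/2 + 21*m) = (2*m^2 - m - 3)/(m*(2*m - 7))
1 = 1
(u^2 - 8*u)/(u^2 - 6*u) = (u - 8)/(u - 6)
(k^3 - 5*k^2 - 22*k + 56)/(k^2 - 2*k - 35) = (k^2 + 2*k - 8)/(k + 5)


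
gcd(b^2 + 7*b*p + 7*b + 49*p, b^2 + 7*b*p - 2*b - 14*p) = b + 7*p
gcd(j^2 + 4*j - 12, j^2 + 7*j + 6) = j + 6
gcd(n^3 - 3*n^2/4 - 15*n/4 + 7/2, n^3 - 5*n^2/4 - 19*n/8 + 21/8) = n^2 - 11*n/4 + 7/4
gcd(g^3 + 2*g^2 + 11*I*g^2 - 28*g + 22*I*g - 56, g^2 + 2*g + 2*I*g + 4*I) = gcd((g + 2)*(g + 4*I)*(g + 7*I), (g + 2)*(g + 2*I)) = g + 2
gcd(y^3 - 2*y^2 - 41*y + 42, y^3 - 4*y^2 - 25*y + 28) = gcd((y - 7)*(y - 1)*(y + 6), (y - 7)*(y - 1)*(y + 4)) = y^2 - 8*y + 7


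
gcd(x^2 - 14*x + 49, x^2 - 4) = 1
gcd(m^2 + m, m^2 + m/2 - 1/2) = m + 1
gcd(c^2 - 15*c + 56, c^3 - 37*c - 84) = c - 7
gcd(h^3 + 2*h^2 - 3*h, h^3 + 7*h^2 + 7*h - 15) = h^2 + 2*h - 3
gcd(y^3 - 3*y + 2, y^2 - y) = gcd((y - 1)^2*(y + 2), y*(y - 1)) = y - 1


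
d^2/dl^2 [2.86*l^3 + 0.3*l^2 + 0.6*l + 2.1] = 17.16*l + 0.6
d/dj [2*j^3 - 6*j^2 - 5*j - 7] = 6*j^2 - 12*j - 5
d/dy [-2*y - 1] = -2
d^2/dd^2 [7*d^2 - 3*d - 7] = 14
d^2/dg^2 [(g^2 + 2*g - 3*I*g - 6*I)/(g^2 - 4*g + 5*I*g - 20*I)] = (g^3*(12 - 16*I) + 84*I*g^2 + g*(540 + 384*I) - 1920 + 388*I)/(g^6 + g^5*(-12 + 15*I) + g^4*(-27 - 180*I) + g^3*(836 + 595*I) + g^2*(-3600 + 540*I) + g*(4800 - 6000*I) + 8000*I)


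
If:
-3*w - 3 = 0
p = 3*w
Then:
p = -3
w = -1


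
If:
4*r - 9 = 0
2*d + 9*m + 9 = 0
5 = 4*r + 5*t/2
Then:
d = -9*m/2 - 9/2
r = 9/4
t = -8/5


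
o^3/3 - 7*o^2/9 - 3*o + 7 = (o/3 + 1)*(o - 3)*(o - 7/3)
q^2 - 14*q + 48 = (q - 8)*(q - 6)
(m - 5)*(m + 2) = m^2 - 3*m - 10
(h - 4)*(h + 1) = h^2 - 3*h - 4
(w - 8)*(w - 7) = w^2 - 15*w + 56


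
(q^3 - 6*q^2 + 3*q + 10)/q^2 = q - 6 + 3/q + 10/q^2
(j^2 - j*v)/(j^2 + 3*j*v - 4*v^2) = j/(j + 4*v)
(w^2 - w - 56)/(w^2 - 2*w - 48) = (w + 7)/(w + 6)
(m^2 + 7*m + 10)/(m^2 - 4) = (m + 5)/(m - 2)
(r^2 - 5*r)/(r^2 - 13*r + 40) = r/(r - 8)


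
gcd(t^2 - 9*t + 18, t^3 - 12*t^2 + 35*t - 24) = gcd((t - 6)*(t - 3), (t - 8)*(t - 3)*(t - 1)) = t - 3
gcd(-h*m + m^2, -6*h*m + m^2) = m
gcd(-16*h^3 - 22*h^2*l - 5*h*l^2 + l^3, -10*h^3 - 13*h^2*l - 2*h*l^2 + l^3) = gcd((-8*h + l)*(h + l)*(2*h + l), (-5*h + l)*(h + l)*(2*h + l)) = 2*h^2 + 3*h*l + l^2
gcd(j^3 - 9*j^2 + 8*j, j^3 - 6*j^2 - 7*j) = j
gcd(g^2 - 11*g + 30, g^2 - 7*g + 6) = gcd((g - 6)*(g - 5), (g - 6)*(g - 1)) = g - 6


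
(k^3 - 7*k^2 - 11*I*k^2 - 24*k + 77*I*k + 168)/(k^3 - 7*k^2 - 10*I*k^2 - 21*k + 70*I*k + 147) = (k - 8*I)/(k - 7*I)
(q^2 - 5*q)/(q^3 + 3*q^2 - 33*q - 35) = q/(q^2 + 8*q + 7)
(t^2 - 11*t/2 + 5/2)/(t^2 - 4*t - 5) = (t - 1/2)/(t + 1)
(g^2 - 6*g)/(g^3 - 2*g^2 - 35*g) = (6 - g)/(-g^2 + 2*g + 35)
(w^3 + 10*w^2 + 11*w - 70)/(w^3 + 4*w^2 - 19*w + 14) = (w + 5)/(w - 1)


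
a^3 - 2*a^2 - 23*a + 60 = (a - 4)*(a - 3)*(a + 5)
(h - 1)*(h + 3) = h^2 + 2*h - 3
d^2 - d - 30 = (d - 6)*(d + 5)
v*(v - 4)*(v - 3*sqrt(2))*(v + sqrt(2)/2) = v^4 - 4*v^3 - 5*sqrt(2)*v^3/2 - 3*v^2 + 10*sqrt(2)*v^2 + 12*v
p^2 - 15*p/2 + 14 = (p - 4)*(p - 7/2)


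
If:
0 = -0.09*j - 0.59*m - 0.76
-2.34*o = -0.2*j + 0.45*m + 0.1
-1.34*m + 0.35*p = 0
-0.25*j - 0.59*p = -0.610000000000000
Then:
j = -37.22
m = 4.39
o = -4.07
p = 16.80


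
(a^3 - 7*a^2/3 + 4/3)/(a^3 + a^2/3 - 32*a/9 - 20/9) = 3*(a - 1)/(3*a + 5)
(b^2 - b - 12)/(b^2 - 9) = (b - 4)/(b - 3)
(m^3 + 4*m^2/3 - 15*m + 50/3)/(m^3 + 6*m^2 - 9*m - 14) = (3*m^2 + 10*m - 25)/(3*(m^2 + 8*m + 7))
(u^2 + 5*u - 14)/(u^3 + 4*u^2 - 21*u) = (u - 2)/(u*(u - 3))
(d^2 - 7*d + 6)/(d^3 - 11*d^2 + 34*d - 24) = 1/(d - 4)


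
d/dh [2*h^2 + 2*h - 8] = 4*h + 2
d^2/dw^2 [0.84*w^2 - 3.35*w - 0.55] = 1.68000000000000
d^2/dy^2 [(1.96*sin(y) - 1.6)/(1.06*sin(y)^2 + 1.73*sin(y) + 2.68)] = (-2.202256*sin(y)^5 + 10.785288*sin(y)^4 + 46.61456*sin(y)^3 - 15.091696*sin(y)^2 - 72.508032*sin(y) - 18.661408)/(1.06*sin(y)^2 + 1.73*sin(y) + 2.68)^3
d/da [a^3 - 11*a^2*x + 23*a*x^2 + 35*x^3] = 3*a^2 - 22*a*x + 23*x^2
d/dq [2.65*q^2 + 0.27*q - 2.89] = 5.3*q + 0.27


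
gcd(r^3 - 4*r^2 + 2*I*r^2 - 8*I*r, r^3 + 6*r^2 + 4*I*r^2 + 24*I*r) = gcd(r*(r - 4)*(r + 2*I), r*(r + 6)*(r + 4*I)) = r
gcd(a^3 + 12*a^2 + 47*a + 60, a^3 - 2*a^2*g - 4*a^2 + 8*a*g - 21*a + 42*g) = a + 3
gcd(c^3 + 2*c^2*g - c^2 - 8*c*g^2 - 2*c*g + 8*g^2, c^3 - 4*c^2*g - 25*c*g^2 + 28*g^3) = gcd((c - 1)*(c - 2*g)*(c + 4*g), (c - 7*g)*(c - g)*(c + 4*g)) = c + 4*g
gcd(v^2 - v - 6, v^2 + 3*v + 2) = v + 2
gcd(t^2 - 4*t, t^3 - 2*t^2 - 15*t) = t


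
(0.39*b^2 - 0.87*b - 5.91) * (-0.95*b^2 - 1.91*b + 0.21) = -0.3705*b^4 + 0.0816*b^3 + 7.3581*b^2 + 11.1054*b - 1.2411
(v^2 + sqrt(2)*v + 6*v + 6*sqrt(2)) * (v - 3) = v^3 + sqrt(2)*v^2 + 3*v^2 - 18*v + 3*sqrt(2)*v - 18*sqrt(2)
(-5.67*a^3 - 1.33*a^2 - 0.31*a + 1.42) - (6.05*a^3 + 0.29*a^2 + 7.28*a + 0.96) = -11.72*a^3 - 1.62*a^2 - 7.59*a + 0.46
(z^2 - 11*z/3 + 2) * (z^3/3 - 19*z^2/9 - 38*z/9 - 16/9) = z^5/3 - 10*z^4/3 + 113*z^3/27 + 256*z^2/27 - 52*z/27 - 32/9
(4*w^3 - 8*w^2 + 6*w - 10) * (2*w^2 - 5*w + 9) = 8*w^5 - 36*w^4 + 88*w^3 - 122*w^2 + 104*w - 90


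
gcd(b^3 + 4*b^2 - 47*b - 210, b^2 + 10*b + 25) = b + 5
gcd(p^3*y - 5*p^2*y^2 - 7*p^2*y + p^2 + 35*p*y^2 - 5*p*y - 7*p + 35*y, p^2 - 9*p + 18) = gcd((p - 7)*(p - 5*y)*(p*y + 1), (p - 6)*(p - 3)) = 1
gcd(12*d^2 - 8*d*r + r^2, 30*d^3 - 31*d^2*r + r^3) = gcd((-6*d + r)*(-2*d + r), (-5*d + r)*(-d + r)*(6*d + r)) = 1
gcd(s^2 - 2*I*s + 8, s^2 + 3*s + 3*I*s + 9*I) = 1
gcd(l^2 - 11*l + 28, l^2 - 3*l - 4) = l - 4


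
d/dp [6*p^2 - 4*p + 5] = 12*p - 4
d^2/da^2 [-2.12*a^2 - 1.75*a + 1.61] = -4.24000000000000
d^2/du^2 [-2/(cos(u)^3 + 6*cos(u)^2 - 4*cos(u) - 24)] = 2*((13*cos(u) - 48*cos(2*u) - 9*cos(3*u))*(cos(u)^3 + 6*cos(u)^2 - 4*cos(u) - 24)/4 - 2*(3*cos(u)^2 + 12*cos(u) - 4)^2*sin(u)^2)/(cos(u)^3 + 6*cos(u)^2 - 4*cos(u) - 24)^3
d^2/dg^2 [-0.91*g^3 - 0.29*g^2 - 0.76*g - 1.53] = -5.46*g - 0.58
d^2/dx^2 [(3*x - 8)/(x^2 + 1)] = 2*(4*x^2*(3*x - 8) + (8 - 9*x)*(x^2 + 1))/(x^2 + 1)^3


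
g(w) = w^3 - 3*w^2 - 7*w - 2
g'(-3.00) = 38.00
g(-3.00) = -35.00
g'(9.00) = 182.00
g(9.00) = 421.00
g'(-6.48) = 157.85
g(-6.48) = -354.71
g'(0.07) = -7.41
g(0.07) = -2.50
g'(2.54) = -2.89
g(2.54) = -22.75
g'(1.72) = -8.44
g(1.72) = -17.83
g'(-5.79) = 128.31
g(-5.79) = -256.15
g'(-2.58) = 28.45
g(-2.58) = -21.08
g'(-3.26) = 44.44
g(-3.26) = -45.71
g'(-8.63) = 268.21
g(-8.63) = -807.76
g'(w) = 3*w^2 - 6*w - 7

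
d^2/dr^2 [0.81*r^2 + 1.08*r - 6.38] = 1.62000000000000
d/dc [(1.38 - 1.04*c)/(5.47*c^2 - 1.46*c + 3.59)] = (5.6888*c^2 - 15.0972*c - 1.7188)/(29.9209*c^4 - 15.9724*c^3 + 41.4062*c^2 - 10.4828*c + 12.8881)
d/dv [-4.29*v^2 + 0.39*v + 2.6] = 0.39 - 8.58*v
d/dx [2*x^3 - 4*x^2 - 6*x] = 6*x^2 - 8*x - 6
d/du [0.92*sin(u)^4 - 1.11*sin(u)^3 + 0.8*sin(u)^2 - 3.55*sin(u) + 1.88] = (3.68*sin(u)^3 - 3.33*sin(u)^2 + 1.6*sin(u) - 3.55)*cos(u)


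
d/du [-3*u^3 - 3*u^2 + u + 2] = -9*u^2 - 6*u + 1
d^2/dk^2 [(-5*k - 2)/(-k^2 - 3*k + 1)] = 2*((2*k + 3)^2*(5*k + 2) - (15*k + 17)*(k^2 + 3*k - 1))/(k^2 + 3*k - 1)^3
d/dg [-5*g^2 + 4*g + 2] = 4 - 10*g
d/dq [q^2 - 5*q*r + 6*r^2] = 2*q - 5*r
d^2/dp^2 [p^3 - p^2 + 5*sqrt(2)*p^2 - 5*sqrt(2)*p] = 6*p - 2 + 10*sqrt(2)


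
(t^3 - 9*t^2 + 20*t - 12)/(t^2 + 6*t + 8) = (t^3 - 9*t^2 + 20*t - 12)/(t^2 + 6*t + 8)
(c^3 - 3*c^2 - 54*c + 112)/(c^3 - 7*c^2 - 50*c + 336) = (c - 2)/(c - 6)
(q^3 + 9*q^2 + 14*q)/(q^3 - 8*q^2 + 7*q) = (q^2 + 9*q + 14)/(q^2 - 8*q + 7)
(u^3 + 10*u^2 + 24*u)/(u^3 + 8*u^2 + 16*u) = (u + 6)/(u + 4)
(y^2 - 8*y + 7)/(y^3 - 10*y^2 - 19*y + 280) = (y - 1)/(y^2 - 3*y - 40)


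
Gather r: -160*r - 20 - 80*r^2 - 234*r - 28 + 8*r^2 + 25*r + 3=-72*r^2 - 369*r - 45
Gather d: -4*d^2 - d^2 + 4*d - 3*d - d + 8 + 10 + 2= 20 - 5*d^2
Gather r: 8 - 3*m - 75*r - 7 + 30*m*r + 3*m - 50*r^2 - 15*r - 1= -50*r^2 + r*(30*m - 90)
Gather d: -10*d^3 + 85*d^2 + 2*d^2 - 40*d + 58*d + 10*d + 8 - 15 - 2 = -10*d^3 + 87*d^2 + 28*d - 9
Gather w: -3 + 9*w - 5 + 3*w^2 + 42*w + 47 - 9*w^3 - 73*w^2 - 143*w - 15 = -9*w^3 - 70*w^2 - 92*w + 24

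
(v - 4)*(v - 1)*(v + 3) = v^3 - 2*v^2 - 11*v + 12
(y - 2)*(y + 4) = y^2 + 2*y - 8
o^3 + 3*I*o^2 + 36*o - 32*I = (o - 4*I)*(o - I)*(o + 8*I)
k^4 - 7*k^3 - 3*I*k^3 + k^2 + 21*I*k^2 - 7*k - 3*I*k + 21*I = (k - 7)*(k - 3*I)*(-I*k + 1)*(I*k + 1)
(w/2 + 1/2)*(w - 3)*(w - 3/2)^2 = w^4/2 - 5*w^3/2 + 21*w^2/8 + 9*w/4 - 27/8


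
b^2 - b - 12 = (b - 4)*(b + 3)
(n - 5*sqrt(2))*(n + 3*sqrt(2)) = n^2 - 2*sqrt(2)*n - 30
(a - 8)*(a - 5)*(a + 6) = a^3 - 7*a^2 - 38*a + 240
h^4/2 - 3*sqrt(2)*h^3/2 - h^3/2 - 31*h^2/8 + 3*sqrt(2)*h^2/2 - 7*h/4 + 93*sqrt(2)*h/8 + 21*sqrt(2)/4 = (h/2 + 1)*(h - 7/2)*(h + 1/2)*(h - 3*sqrt(2))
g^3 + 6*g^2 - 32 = (g - 2)*(g + 4)^2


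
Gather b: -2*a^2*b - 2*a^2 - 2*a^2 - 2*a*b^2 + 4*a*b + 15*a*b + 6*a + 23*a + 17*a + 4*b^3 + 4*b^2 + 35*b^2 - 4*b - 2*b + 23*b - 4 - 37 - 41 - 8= -4*a^2 + 46*a + 4*b^3 + b^2*(39 - 2*a) + b*(-2*a^2 + 19*a + 17) - 90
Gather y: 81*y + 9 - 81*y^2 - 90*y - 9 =-81*y^2 - 9*y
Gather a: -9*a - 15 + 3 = -9*a - 12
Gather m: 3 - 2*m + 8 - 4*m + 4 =15 - 6*m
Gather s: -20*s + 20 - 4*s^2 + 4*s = -4*s^2 - 16*s + 20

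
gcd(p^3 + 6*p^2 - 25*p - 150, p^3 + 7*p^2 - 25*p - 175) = p^2 - 25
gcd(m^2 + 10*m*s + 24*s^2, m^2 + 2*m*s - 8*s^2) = m + 4*s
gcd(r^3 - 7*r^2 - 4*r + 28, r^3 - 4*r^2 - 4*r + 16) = r^2 - 4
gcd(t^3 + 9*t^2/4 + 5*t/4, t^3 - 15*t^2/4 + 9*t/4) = t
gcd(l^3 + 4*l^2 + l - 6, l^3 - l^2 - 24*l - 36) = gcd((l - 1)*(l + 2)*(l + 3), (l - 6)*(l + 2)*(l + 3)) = l^2 + 5*l + 6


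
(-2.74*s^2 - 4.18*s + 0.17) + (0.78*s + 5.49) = -2.74*s^2 - 3.4*s + 5.66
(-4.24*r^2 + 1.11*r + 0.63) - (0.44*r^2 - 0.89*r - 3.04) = -4.68*r^2 + 2.0*r + 3.67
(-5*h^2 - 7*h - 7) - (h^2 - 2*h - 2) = -6*h^2 - 5*h - 5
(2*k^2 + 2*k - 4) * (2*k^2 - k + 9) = 4*k^4 + 2*k^3 + 8*k^2 + 22*k - 36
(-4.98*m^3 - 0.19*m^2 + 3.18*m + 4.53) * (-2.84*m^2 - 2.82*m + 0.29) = 14.1432*m^5 + 14.5832*m^4 - 9.9396*m^3 - 21.8879*m^2 - 11.8524*m + 1.3137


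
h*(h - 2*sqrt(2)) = h^2 - 2*sqrt(2)*h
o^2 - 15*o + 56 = (o - 8)*(o - 7)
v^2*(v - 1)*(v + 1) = v^4 - v^2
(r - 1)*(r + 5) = r^2 + 4*r - 5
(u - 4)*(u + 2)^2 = u^3 - 12*u - 16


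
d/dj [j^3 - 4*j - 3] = 3*j^2 - 4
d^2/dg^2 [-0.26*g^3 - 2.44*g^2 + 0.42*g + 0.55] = -1.56*g - 4.88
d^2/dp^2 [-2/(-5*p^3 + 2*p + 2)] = 4*(-15*p*(-5*p^3 + 2*p + 2) - (15*p^2 - 2)^2)/(-5*p^3 + 2*p + 2)^3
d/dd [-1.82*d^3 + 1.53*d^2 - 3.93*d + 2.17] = -5.46*d^2 + 3.06*d - 3.93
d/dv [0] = 0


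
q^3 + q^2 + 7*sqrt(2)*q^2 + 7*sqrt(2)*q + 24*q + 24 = (q + 1)*(q + 3*sqrt(2))*(q + 4*sqrt(2))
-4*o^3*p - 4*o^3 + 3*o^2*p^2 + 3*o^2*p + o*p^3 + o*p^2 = (-o + p)*(4*o + p)*(o*p + o)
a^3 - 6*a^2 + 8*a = a*(a - 4)*(a - 2)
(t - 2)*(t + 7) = t^2 + 5*t - 14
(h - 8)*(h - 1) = h^2 - 9*h + 8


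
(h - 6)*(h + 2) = h^2 - 4*h - 12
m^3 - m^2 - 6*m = m*(m - 3)*(m + 2)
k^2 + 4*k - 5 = (k - 1)*(k + 5)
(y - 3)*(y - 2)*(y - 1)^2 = y^4 - 7*y^3 + 17*y^2 - 17*y + 6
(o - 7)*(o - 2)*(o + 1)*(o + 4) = o^4 - 4*o^3 - 27*o^2 + 34*o + 56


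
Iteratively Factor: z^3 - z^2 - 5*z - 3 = (z + 1)*(z^2 - 2*z - 3) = (z - 3)*(z + 1)*(z + 1)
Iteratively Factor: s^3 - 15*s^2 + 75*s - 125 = (s - 5)*(s^2 - 10*s + 25) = (s - 5)^2*(s - 5)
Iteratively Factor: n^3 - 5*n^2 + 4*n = (n)*(n^2 - 5*n + 4) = n*(n - 1)*(n - 4)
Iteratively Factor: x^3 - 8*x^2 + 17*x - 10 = (x - 2)*(x^2 - 6*x + 5) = (x - 2)*(x - 1)*(x - 5)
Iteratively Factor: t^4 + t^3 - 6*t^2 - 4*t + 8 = (t - 1)*(t^3 + 2*t^2 - 4*t - 8) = (t - 2)*(t - 1)*(t^2 + 4*t + 4) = (t - 2)*(t - 1)*(t + 2)*(t + 2)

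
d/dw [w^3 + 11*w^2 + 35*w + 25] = 3*w^2 + 22*w + 35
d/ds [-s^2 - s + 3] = -2*s - 1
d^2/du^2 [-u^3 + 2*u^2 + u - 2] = 4 - 6*u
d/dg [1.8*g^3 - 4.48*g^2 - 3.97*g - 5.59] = 5.4*g^2 - 8.96*g - 3.97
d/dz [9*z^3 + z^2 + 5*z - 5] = 27*z^2 + 2*z + 5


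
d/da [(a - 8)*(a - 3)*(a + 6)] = 3*a^2 - 10*a - 42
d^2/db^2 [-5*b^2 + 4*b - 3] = -10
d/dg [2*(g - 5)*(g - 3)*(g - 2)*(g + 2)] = 8*g^3 - 48*g^2 + 44*g + 64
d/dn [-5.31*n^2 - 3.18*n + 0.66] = -10.62*n - 3.18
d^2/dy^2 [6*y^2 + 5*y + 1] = 12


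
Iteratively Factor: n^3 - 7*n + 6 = (n - 2)*(n^2 + 2*n - 3) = (n - 2)*(n + 3)*(n - 1)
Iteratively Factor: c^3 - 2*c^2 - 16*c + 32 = (c + 4)*(c^2 - 6*c + 8) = (c - 4)*(c + 4)*(c - 2)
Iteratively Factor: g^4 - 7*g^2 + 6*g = (g)*(g^3 - 7*g + 6) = g*(g - 2)*(g^2 + 2*g - 3) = g*(g - 2)*(g - 1)*(g + 3)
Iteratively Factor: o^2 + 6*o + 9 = (o + 3)*(o + 3)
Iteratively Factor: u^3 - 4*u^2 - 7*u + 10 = (u - 1)*(u^2 - 3*u - 10) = (u - 5)*(u - 1)*(u + 2)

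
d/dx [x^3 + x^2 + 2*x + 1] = 3*x^2 + 2*x + 2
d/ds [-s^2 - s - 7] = -2*s - 1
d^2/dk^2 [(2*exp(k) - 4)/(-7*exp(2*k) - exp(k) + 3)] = (-98*exp(4*k) + 798*exp(3*k) - 168*exp(2*k) + 334*exp(k) - 6)*exp(k)/(343*exp(6*k) + 147*exp(5*k) - 420*exp(4*k) - 125*exp(3*k) + 180*exp(2*k) + 27*exp(k) - 27)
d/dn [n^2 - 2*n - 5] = 2*n - 2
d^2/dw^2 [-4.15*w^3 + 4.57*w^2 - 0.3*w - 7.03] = 9.14 - 24.9*w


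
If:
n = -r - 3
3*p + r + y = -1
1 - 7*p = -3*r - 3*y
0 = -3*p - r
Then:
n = -27/8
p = -1/8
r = 3/8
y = -1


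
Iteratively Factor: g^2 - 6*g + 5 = (g - 5)*(g - 1)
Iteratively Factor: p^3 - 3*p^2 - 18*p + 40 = (p - 2)*(p^2 - p - 20) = (p - 2)*(p + 4)*(p - 5)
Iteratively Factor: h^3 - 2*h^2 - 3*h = (h - 3)*(h^2 + h) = (h - 3)*(h + 1)*(h)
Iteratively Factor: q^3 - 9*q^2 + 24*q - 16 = (q - 4)*(q^2 - 5*q + 4) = (q - 4)^2*(q - 1)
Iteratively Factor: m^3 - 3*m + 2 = (m - 1)*(m^2 + m - 2) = (m - 1)*(m + 2)*(m - 1)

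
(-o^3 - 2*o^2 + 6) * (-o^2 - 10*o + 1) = o^5 + 12*o^4 + 19*o^3 - 8*o^2 - 60*o + 6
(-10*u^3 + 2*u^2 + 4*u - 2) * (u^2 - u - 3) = -10*u^5 + 12*u^4 + 32*u^3 - 12*u^2 - 10*u + 6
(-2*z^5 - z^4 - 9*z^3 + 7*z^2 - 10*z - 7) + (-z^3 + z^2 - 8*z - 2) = -2*z^5 - z^4 - 10*z^3 + 8*z^2 - 18*z - 9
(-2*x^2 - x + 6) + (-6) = -2*x^2 - x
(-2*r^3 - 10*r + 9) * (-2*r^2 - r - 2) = 4*r^5 + 2*r^4 + 24*r^3 - 8*r^2 + 11*r - 18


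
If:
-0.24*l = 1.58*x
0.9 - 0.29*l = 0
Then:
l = 3.10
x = -0.47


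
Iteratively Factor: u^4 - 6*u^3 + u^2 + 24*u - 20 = (u - 5)*(u^3 - u^2 - 4*u + 4) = (u - 5)*(u - 2)*(u^2 + u - 2) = (u - 5)*(u - 2)*(u + 2)*(u - 1)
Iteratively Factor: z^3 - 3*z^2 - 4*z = (z + 1)*(z^2 - 4*z) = z*(z + 1)*(z - 4)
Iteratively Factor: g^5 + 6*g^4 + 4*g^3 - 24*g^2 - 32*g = (g)*(g^4 + 6*g^3 + 4*g^2 - 24*g - 32) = g*(g + 2)*(g^3 + 4*g^2 - 4*g - 16) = g*(g + 2)^2*(g^2 + 2*g - 8) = g*(g - 2)*(g + 2)^2*(g + 4)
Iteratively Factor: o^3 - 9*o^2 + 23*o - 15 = (o - 5)*(o^2 - 4*o + 3) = (o - 5)*(o - 1)*(o - 3)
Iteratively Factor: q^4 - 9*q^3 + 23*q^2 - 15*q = (q - 1)*(q^3 - 8*q^2 + 15*q) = (q - 3)*(q - 1)*(q^2 - 5*q) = q*(q - 3)*(q - 1)*(q - 5)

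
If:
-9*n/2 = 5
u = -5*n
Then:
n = -10/9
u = 50/9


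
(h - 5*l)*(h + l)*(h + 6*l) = h^3 + 2*h^2*l - 29*h*l^2 - 30*l^3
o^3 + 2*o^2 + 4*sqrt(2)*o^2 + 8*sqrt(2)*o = o*(o + 2)*(o + 4*sqrt(2))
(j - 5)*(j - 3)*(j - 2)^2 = j^4 - 12*j^3 + 51*j^2 - 92*j + 60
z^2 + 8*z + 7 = (z + 1)*(z + 7)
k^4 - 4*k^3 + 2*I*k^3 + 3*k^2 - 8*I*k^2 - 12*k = k*(k - 4)*(k - I)*(k + 3*I)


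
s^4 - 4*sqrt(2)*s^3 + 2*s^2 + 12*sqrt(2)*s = s*(s - 3*sqrt(2))*(s - 2*sqrt(2))*(s + sqrt(2))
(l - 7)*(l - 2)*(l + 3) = l^3 - 6*l^2 - 13*l + 42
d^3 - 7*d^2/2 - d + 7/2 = (d - 7/2)*(d - 1)*(d + 1)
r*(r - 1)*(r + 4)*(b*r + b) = b*r^4 + 4*b*r^3 - b*r^2 - 4*b*r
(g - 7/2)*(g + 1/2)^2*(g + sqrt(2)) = g^4 - 5*g^3/2 + sqrt(2)*g^3 - 5*sqrt(2)*g^2/2 - 13*g^2/4 - 13*sqrt(2)*g/4 - 7*g/8 - 7*sqrt(2)/8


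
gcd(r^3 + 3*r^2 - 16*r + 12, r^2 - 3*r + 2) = r^2 - 3*r + 2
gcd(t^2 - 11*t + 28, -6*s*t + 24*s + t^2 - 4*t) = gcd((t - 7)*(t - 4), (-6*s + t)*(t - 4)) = t - 4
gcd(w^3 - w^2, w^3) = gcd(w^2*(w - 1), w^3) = w^2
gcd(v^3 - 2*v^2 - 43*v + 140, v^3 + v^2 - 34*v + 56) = v^2 + 3*v - 28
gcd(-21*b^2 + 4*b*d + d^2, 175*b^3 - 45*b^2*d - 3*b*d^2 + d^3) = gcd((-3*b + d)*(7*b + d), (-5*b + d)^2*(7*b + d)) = 7*b + d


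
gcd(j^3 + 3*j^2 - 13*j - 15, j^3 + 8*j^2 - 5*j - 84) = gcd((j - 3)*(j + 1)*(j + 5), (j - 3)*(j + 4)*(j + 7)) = j - 3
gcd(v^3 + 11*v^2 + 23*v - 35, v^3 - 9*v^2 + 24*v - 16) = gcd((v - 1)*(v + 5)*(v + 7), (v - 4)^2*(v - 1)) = v - 1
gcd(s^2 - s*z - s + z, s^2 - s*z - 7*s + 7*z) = -s + z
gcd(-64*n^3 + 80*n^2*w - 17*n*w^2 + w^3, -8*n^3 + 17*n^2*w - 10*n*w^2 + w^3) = 8*n^2 - 9*n*w + w^2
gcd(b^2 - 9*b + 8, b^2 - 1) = b - 1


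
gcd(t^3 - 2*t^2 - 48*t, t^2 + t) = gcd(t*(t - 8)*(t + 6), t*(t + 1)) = t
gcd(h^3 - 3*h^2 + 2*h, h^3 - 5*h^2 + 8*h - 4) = h^2 - 3*h + 2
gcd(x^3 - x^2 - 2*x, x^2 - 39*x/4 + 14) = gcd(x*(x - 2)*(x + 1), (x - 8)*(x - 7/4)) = 1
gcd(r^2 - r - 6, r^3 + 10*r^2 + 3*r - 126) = r - 3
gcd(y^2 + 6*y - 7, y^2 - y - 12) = 1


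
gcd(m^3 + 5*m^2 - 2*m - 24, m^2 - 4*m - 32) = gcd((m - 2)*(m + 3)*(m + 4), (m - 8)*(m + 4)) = m + 4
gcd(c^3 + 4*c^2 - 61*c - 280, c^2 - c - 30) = c + 5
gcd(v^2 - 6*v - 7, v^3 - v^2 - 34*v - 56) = v - 7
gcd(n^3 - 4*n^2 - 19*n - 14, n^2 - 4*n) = 1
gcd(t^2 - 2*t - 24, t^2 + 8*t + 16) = t + 4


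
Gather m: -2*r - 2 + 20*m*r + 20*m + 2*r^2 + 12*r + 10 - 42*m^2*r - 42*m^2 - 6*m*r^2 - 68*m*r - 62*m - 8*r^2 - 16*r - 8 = m^2*(-42*r - 42) + m*(-6*r^2 - 48*r - 42) - 6*r^2 - 6*r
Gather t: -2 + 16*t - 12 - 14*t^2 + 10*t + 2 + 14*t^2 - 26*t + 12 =0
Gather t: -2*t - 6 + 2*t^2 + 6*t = 2*t^2 + 4*t - 6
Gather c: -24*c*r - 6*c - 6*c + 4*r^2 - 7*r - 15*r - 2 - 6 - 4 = c*(-24*r - 12) + 4*r^2 - 22*r - 12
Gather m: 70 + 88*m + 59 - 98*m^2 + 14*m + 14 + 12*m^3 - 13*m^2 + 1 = 12*m^3 - 111*m^2 + 102*m + 144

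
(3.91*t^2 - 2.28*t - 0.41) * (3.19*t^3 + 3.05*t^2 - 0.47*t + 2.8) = 12.4729*t^5 + 4.6523*t^4 - 10.0996*t^3 + 10.7691*t^2 - 6.1913*t - 1.148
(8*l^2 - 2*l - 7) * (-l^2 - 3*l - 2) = -8*l^4 - 22*l^3 - 3*l^2 + 25*l + 14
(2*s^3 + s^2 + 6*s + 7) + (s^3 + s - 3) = 3*s^3 + s^2 + 7*s + 4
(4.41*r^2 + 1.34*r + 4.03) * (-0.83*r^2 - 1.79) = -3.6603*r^4 - 1.1122*r^3 - 11.2388*r^2 - 2.3986*r - 7.2137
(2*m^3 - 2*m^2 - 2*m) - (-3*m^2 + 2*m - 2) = 2*m^3 + m^2 - 4*m + 2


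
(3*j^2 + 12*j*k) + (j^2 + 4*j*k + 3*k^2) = 4*j^2 + 16*j*k + 3*k^2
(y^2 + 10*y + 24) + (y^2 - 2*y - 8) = 2*y^2 + 8*y + 16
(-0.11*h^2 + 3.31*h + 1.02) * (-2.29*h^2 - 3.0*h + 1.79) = 0.2519*h^4 - 7.2499*h^3 - 12.4627*h^2 + 2.8649*h + 1.8258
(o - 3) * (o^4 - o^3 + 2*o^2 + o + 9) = o^5 - 4*o^4 + 5*o^3 - 5*o^2 + 6*o - 27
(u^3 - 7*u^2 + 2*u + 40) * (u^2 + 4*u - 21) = u^5 - 3*u^4 - 47*u^3 + 195*u^2 + 118*u - 840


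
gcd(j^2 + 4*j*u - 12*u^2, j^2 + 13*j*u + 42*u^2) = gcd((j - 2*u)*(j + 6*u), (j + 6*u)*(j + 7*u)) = j + 6*u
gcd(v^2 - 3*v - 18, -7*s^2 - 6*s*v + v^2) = 1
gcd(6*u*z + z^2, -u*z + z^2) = z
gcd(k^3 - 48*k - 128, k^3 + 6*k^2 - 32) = k^2 + 8*k + 16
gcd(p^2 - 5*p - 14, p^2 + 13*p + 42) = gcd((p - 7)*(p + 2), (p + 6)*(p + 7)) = 1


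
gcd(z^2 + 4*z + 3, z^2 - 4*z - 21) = z + 3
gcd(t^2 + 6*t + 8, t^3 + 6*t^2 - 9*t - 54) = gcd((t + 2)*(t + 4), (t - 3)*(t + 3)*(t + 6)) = 1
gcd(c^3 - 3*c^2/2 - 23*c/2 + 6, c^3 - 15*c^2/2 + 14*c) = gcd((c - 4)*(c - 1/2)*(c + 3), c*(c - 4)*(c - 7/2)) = c - 4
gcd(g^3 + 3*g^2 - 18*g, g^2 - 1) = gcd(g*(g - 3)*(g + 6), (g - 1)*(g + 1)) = 1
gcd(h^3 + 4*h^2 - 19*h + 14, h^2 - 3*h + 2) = h^2 - 3*h + 2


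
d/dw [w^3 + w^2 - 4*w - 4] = 3*w^2 + 2*w - 4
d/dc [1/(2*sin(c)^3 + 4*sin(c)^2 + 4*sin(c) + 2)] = (-4*sin(c) + 3*cos(c)^2 - 5)*cos(c)/(2*(sin(c) + 1)^2*(sin(c)^2 + sin(c) + 1)^2)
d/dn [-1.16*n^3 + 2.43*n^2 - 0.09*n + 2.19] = -3.48*n^2 + 4.86*n - 0.09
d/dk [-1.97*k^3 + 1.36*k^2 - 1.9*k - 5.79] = -5.91*k^2 + 2.72*k - 1.9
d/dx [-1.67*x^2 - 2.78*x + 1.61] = -3.34*x - 2.78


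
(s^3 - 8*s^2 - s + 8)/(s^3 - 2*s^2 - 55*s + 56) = (s + 1)/(s + 7)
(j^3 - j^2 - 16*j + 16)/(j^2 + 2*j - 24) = (j^2 + 3*j - 4)/(j + 6)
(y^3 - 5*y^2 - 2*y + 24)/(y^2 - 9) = (y^2 - 2*y - 8)/(y + 3)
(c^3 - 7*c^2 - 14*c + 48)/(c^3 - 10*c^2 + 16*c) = (c + 3)/c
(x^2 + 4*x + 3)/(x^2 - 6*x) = (x^2 + 4*x + 3)/(x*(x - 6))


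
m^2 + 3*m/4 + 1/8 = (m + 1/4)*(m + 1/2)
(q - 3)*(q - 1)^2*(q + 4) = q^4 - q^3 - 13*q^2 + 25*q - 12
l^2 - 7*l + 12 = (l - 4)*(l - 3)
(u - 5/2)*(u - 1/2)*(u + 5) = u^3 + 2*u^2 - 55*u/4 + 25/4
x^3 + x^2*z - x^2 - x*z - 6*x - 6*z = (x - 3)*(x + 2)*(x + z)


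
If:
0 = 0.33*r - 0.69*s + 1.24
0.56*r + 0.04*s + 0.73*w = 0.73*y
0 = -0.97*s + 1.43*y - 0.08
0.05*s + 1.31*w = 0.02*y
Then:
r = 2.69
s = 3.08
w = -0.08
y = 2.15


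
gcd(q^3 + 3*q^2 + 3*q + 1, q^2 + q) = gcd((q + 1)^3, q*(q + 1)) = q + 1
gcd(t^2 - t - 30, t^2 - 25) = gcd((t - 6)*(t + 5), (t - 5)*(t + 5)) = t + 5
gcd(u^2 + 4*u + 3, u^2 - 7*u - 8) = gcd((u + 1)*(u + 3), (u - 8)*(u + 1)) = u + 1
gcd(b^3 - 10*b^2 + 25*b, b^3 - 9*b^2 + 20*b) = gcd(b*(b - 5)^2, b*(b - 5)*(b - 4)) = b^2 - 5*b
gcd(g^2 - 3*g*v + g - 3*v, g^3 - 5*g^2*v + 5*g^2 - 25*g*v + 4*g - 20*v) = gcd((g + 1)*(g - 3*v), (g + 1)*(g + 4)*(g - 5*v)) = g + 1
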